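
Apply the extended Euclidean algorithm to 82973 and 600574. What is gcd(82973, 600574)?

1

Euclidean algorithm:
600574 = 7*82973 + 19763
82973 = 4*19763 + 3921
19763 = 5*3921 + 158
3921 = 24*158 + 129
158 = 1*129 + 29
129 = 4*29 + 13
29 = 2*13 + 3
13 = 4*3 + 1
3 = 3*1 + 0
gcd(82973, 600574) = 1.
Express as a combination:
1 = 13 − 4·3
1 = −4·29 + 9·13
1 = 9·129 − 40·29
1 = −40·158 + 49·129
1 = 49·3921 − 1216·158
1 = −1216·19763 + 6129·3921
1 = 6129·82973 − 25732·19763
1 = −25732·600574 + 186253·82973
So 1 = (-25732)·600574 + (186253)·82973.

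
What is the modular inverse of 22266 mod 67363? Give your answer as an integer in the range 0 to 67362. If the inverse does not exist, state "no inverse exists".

21580

Run Euclid on (67363, 22266):
67363 = 3*22266 + 565
22266 = 39*565 + 231
565 = 2*231 + 103
231 = 2*103 + 25
103 = 4*25 + 3
25 = 8*3 + 1
3 = 3*1 + 0
gcd = 1, so the inverse exists. Back-substitute:
1 = 25 − 8·3
1 = −8·103 + 33·25
1 = 33·231 − 74·103
1 = −74·565 + 181·231
1 = 181·22266 − 7133·565
1 = −7133·67363 + 21580·22266
So 22266·21580 ≡ 1 (mod 67363).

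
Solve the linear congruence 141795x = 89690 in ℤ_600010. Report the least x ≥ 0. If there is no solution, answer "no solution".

84462

First find gcd(141795, 600010):
600010 = 4·141795 + 32830
141795 = 4·32830 + 10475
32830 = 3·10475 + 1405
10475 = 7·1405 + 640
1405 = 2·640 + 125
640 = 5·125 + 15
125 = 8·15 + 5
15 = 3·5 + 0
gcd = 5 and 5 | 89690, so solutions exist. Divide through by 5: 28359x ≡ 17938 (mod 120002).
Now find 28359⁻¹ mod 120002:
120002 = 4×28359 + 6566
28359 = 4×6566 + 2095
6566 = 3×2095 + 281
2095 = 7×281 + 128
281 = 2×128 + 25
128 = 5×25 + 3
25 = 8×3 + 1
3 = 3×1 + 0
Back-substitute:
1 = 25 − 8·3
1 = −8·128 + 41·25
1 = 41·281 − 90·128
1 = −90·2095 + 671·281
1 = 671·6566 − 2103·2095
1 = −2103·28359 + 9083·6566
1 = 9083·120002 − 38435·28359
So 28359·(-38435) ≡ 1 (mod 120002), i.e. 28359⁻¹ ≡ 81567.
Then x ≡ 81567·17938 ≡ 84462 (mod 120002); the smallest non-negative solution is x = 84462.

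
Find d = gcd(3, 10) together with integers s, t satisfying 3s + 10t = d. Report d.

Repeated division:
10 = 3×3 + 1
3 = 3×1 + 0
gcd(3, 10) = 1.
Express as a combination:
1 = 10 − 3·3
So 1 = (1)·10 + (-3)·3.

1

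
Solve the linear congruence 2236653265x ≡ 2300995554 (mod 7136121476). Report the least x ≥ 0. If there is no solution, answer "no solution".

3702142

First find gcd(2236653265, 7136121476):
7136121476 = 3·2236653265 + 426161681
2236653265 = 5·426161681 + 105844860
426161681 = 4·105844860 + 2782241
105844860 = 38·2782241 + 119702
2782241 = 23·119702 + 29095
119702 = 4·29095 + 3322
29095 = 8·3322 + 2519
3322 = 1·2519 + 803
2519 = 3·803 + 110
803 = 7·110 + 33
110 = 3·33 + 11
33 = 3·11 + 0
gcd = 11 and 11 | 2300995554, so solutions exist. Divide through by 11: 203332115x ≡ 209181414 (mod 648738316).
Now find 203332115⁻¹ mod 648738316:
648738316 = 3×203332115 + 38741971
203332115 = 5×38741971 + 9622260
38741971 = 4×9622260 + 252931
9622260 = 38×252931 + 10882
252931 = 23×10882 + 2645
10882 = 4×2645 + 302
2645 = 8×302 + 229
302 = 1×229 + 73
229 = 3×73 + 10
73 = 7×10 + 3
10 = 3×3 + 1
3 = 3×1 + 0
Back-substitute:
1 = 10 − 3·3
1 = −3·73 + 22·10
1 = 22·229 − 69·73
1 = −69·302 + 91·229
1 = 91·2645 − 797·302
1 = −797·10882 + 3279·2645
1 = 3279·252931 − 76214·10882
1 = −76214·9622260 + 2899411·252931
1 = 2899411·38741971 − 11673858·9622260
1 = −11673858·203332115 + 61268701·38741971
1 = 61268701·648738316 − 195479961·203332115
So 203332115·(-195479961) ≡ 1 (mod 648738316), i.e. 203332115⁻¹ ≡ 453258355.
Then x ≡ 453258355·209181414 ≡ 3702142 (mod 648738316); the smallest non-negative solution is x = 3702142.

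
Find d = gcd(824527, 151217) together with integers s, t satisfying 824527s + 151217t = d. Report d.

11

Repeated division:
824527 = 5·151217 + 68442
151217 = 2·68442 + 14333
68442 = 4·14333 + 11110
14333 = 1·11110 + 3223
11110 = 3·3223 + 1441
3223 = 2·1441 + 341
1441 = 4·341 + 77
341 = 4·77 + 33
77 = 2·33 + 11
33 = 3·11 + 0
gcd(824527, 151217) = 11.
Back-substituting:
11 = 77 − 2·33
11 = −2·341 + 9·77
11 = 9·1441 − 38·341
11 = −38·3223 + 85·1441
11 = 85·11110 − 293·3223
11 = −293·14333 + 378·11110
11 = 378·68442 − 1805·14333
11 = −1805·151217 + 3988·68442
11 = 3988·824527 − 21745·151217
So 11 = (3988)·824527 + (-21745)·151217.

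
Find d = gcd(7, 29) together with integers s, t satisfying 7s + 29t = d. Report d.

1

Euclidean algorithm:
29 = 4·7 + 1
7 = 7·1 + 0
gcd(7, 29) = 1.
Express as a combination:
1 = 29 − 4·7
So 1 = (1)·29 + (-4)·7.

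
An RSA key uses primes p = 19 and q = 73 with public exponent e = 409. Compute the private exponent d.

φ(n) = (p−1)(q−1) = 18·72 = 1296.
Need d with 409·d ≡ 1 (mod 1296). Apply the extended Euclidean algorithm:
1296 = 3×409 + 69
409 = 5×69 + 64
69 = 1×64 + 5
64 = 12×5 + 4
5 = 1×4 + 1
4 = 4×1 + 0
Back-substitute:
1 = 5 − 4
1 = −64 + 13·5
1 = 13·69 − 14·64
1 = −14·409 + 83·69
1 = 83·1296 − 263·409
So 409·(-263) ≡ 1 (mod 1296), hence d ≡ -263 ≡ 1033 (mod 1296).

1033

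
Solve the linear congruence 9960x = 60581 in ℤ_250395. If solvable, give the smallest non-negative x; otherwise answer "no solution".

no solution

gcd(9960, 250395):
250395 = 25*9960 + 1395
9960 = 7*1395 + 195
1395 = 7*195 + 30
195 = 6*30 + 15
30 = 2*15 + 0
gcd = 15, but 15 ∤ 60581, so the congruence has no solution.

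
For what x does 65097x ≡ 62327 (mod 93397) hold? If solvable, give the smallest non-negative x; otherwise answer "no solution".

25380

First find gcd(65097, 93397):
93397 = 1·65097 + 28300
65097 = 2·28300 + 8497
28300 = 3·8497 + 2809
8497 = 3·2809 + 70
2809 = 40·70 + 9
70 = 7·9 + 7
9 = 1·7 + 2
7 = 3·2 + 1
2 = 2·1 + 0
gcd = 1, so a unique solution mod 93397 exists.
Back-substitute for the Bézout coefficients:
1 = 7 − 3·2
1 = −3·9 + 4·7
1 = 4·70 − 31·9
1 = −31·2809 + 1244·70
1 = 1244·8497 − 3763·2809
1 = −3763·28300 + 12533·8497
1 = 12533·65097 − 28829·28300
1 = −28829·93397 + 41362·65097
So 65097·(41362) ≡ 1 (mod 93397), giving 65097⁻¹ ≡ 41362.
x ≡ 65097⁻¹·62327 ≡ 41362·62327 ≡ 25380 (mod 93397).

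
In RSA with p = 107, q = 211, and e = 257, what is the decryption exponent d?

φ(n) = (p−1)(q−1) = 106·210 = 22260.
Need d with 257·d ≡ 1 (mod 22260). Apply the extended Euclidean algorithm:
22260 = 86*257 + 158
257 = 1*158 + 99
158 = 1*99 + 59
99 = 1*59 + 40
59 = 1*40 + 19
40 = 2*19 + 2
19 = 9*2 + 1
2 = 2*1 + 0
Back-substitute:
1 = 19 − 9·2
1 = −9·40 + 19·19
1 = 19·59 − 28·40
1 = −28·99 + 47·59
1 = 47·158 − 75·99
1 = −75·257 + 122·158
1 = 122·22260 − 10567·257
So 257·(-10567) ≡ 1 (mod 22260), hence d ≡ -10567 ≡ 11693 (mod 22260).

11693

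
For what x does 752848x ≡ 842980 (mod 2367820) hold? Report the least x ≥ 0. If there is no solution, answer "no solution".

First find gcd(752848, 2367820):
2367820 = 3·752848 + 109276
752848 = 6·109276 + 97192
109276 = 1·97192 + 12084
97192 = 8·12084 + 520
12084 = 23·520 + 124
520 = 4·124 + 24
124 = 5·24 + 4
24 = 6·4 + 0
gcd = 4 and 4 | 842980, so solutions exist. Divide through by 4: 188212x ≡ 210745 (mod 591955).
Now find 188212⁻¹ mod 591955:
591955 = 3×188212 + 27319
188212 = 6×27319 + 24298
27319 = 1×24298 + 3021
24298 = 8×3021 + 130
3021 = 23×130 + 31
130 = 4×31 + 6
31 = 5×6 + 1
6 = 6×1 + 0
Back-substitute:
1 = 31 − 5·6
1 = −5·130 + 21·31
1 = 21·3021 − 488·130
1 = −488·24298 + 3925·3021
1 = 3925·27319 − 4413·24298
1 = −4413·188212 + 30403·27319
1 = 30403·591955 − 95622·188212
So 188212·(-95622) ≡ 1 (mod 591955), i.e. 188212⁻¹ ≡ 496333.
Then x ≡ 496333·210745 ≡ 65675 (mod 591955); the smallest non-negative solution is x = 65675.

65675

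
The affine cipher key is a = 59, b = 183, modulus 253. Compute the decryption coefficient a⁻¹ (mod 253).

223

Apply the Euclidean algorithm to 253 and 59:
253 = 4×59 + 17
59 = 3×17 + 8
17 = 2×8 + 1
8 = 8×1 + 0
Since gcd(59, 253) = 1, back-substitute to write 1 as a combination:
1 = 17 − 2·8
1 = −2·59 + 7·17
1 = 7·253 − 30·59
Hence 59⁻¹ ≡ -30 ≡ 223 (mod 253).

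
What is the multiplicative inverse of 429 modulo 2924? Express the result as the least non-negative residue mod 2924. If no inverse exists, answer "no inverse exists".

2665

gcd(2924, 429) by repeated division:
2924 = 6·429 + 350
429 = 1·350 + 79
350 = 4·79 + 34
79 = 2·34 + 11
34 = 3·11 + 1
11 = 11·1 + 0
The gcd is 1. Working backward:
1 = 34 − 3·11
1 = −3·79 + 7·34
1 = 7·350 − 31·79
1 = −31·429 + 38·350
1 = 38·2924 − 259·429
Thus 429·(-259) ≡ 1 (mod 2924); reducing, -259 mod 2924 = 2665.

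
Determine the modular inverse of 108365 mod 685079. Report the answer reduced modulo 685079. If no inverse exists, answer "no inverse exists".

216565

Extended Euclidean algorithm:
685079 = 6*108365 + 34889
108365 = 3*34889 + 3698
34889 = 9*3698 + 1607
3698 = 2*1607 + 484
1607 = 3*484 + 155
484 = 3*155 + 19
155 = 8*19 + 3
19 = 6*3 + 1
3 = 3*1 + 0
The gcd is 1. Working backward:
1 = 19 − 6·3
1 = −6·155 + 49·19
1 = 49·484 − 153·155
1 = −153·1607 + 508·484
1 = 508·3698 − 1169·1607
1 = −1169·34889 + 11029·3698
1 = 11029·108365 − 34256·34889
1 = −34256·685079 + 216565·108365
So 108365·216565 ≡ 1 (mod 685079).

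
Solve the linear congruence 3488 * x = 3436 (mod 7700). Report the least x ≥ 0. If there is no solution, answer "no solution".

1522

First find gcd(3488, 7700):
7700 = 2·3488 + 724
3488 = 4·724 + 592
724 = 1·592 + 132
592 = 4·132 + 64
132 = 2·64 + 4
64 = 16·4 + 0
gcd = 4 and 4 | 3436, so solutions exist. Divide through by 4: 872x ≡ 859 (mod 1925).
Now find 872⁻¹ mod 1925:
1925 = 2*872 + 181
872 = 4*181 + 148
181 = 1*148 + 33
148 = 4*33 + 16
33 = 2*16 + 1
16 = 16*1 + 0
Back-substitute:
1 = 33 − 2·16
1 = −2·148 + 9·33
1 = 9·181 − 11·148
1 = −11·872 + 53·181
1 = 53·1925 − 117·872
So 872·(-117) ≡ 1 (mod 1925), i.e. 872⁻¹ ≡ 1808.
Then x ≡ 1808·859 ≡ 1522 (mod 1925); the smallest non-negative solution is x = 1522.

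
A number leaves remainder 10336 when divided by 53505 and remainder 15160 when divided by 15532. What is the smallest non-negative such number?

827839696

Write x = 10336 + 53505·k. Then 53505·k ≡ 15160 − 10336 ≡ 4824 (mod 15532).
Need 53505⁻¹ mod 15532. Extended Euclid on (15532, 6909):
15532 = 2·6909 + 1714
6909 = 4·1714 + 53
1714 = 32·53 + 18
53 = 2·18 + 17
18 = 1·17 + 1
17 = 17·1 + 0
Back-substitute:
1 = 18 − 17
1 = −53 + 3·18
1 = 3·1714 − 97·53
1 = −97·6909 + 391·1714
1 = 391·15532 − 879·6909
53505⁻¹ ≡ 14653 (mod 15532), so k ≡ 14653·4824 ≡ 15472 (mod 15532).
x = 10336 + 53505·15472 = 827839696.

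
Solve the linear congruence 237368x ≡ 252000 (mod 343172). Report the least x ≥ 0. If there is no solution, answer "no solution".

First find gcd(237368, 343172):
343172 = 1·237368 + 105804
237368 = 2·105804 + 25760
105804 = 4·25760 + 2764
25760 = 9·2764 + 884
2764 = 3·884 + 112
884 = 7·112 + 100
112 = 1·100 + 12
100 = 8·12 + 4
12 = 3·4 + 0
gcd = 4 and 4 | 252000, so solutions exist. Divide through by 4: 59342x ≡ 63000 (mod 85793).
Now find 59342⁻¹ mod 85793:
85793 = 1·59342 + 26451
59342 = 2·26451 + 6440
26451 = 4·6440 + 691
6440 = 9·691 + 221
691 = 3·221 + 28
221 = 7·28 + 25
28 = 1·25 + 3
25 = 8·3 + 1
3 = 3·1 + 0
Back-substitute:
1 = 25 − 8·3
1 = −8·28 + 9·25
1 = 9·221 − 71·28
1 = −71·691 + 222·221
1 = 222·6440 − 2069·691
1 = −2069·26451 + 8498·6440
1 = 8498·59342 − 19065·26451
1 = −19065·85793 + 27563·59342
So 59342⁻¹ ≡ 27563 (mod 85793).
Then x ≡ 27563·63000 ≡ 18680 (mod 85793); the smallest non-negative solution is x = 18680.

18680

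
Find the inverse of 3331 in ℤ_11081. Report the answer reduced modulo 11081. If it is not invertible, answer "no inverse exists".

7608

Run Euclid on (11081, 3331):
11081 = 3*3331 + 1088
3331 = 3*1088 + 67
1088 = 16*67 + 16
67 = 4*16 + 3
16 = 5*3 + 1
3 = 3*1 + 0
Since gcd(3331, 11081) = 1, back-substitute to write 1 as a combination:
1 = 16 − 5·3
1 = −5·67 + 21·16
1 = 21·1088 − 341·67
1 = −341·3331 + 1044·1088
1 = 1044·11081 − 3473·3331
Hence 3331⁻¹ ≡ -3473 ≡ 7608 (mod 11081).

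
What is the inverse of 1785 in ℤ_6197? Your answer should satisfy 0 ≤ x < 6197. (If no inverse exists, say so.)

gcd(6197, 1785) by repeated division:
6197 = 3*1785 + 842
1785 = 2*842 + 101
842 = 8*101 + 34
101 = 2*34 + 33
34 = 1*33 + 1
33 = 33*1 + 0
Since gcd(1785, 6197) = 1, back-substitute to write 1 as a combination:
1 = 34 − 33
1 = −101 + 3·34
1 = 3·842 − 25·101
1 = −25·1785 + 53·842
1 = 53·6197 − 184·1785
So 1785·(-184) ≡ 1 (mod 6197), and -184 ≡ 6013 (mod 6197).

6013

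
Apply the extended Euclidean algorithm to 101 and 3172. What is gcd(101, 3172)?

Apply Euclid's algorithm to 3172 and 101:
3172 = 31*101 + 41
101 = 2*41 + 19
41 = 2*19 + 3
19 = 6*3 + 1
3 = 3*1 + 0
gcd(101, 3172) = 1.
Back-substituting:
1 = 19 − 6·3
1 = −6·41 + 13·19
1 = 13·101 − 32·41
1 = −32·3172 + 1005·101
So 1 = (-32)·3172 + (1005)·101.

1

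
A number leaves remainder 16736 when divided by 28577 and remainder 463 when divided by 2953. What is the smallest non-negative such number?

Write x = 16736 + 28577·k. Then 28577·k ≡ 463 − 16736 ≡ 1445 (mod 2953).
Need 28577⁻¹ mod 2953. Extended Euclid on (2953, 2000):
2953 = 1×2000 + 953
2000 = 2×953 + 94
953 = 10×94 + 13
94 = 7×13 + 3
13 = 4×3 + 1
3 = 3×1 + 0
Back-substitute:
1 = 13 − 4·3
1 = −4·94 + 29·13
1 = 29·953 − 294·94
1 = −294·2000 + 617·953
1 = 617·2953 − 911·2000
28577⁻¹ ≡ 2042 (mod 2953), so k ≡ 2042·1445 ≡ 643 (mod 2953).
x = 16736 + 28577·643 = 18391747.

18391747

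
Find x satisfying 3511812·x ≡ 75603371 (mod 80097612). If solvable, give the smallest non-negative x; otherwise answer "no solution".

no solution

gcd(3511812, 80097612):
80097612 = 22×3511812 + 2837748
3511812 = 1×2837748 + 674064
2837748 = 4×674064 + 141492
674064 = 4×141492 + 108096
141492 = 1×108096 + 33396
108096 = 3×33396 + 7908
33396 = 4×7908 + 1764
7908 = 4×1764 + 852
1764 = 2×852 + 60
852 = 14×60 + 12
60 = 5×12 + 0
gcd = 12, but 12 ∤ 75603371, so the congruence has no solution.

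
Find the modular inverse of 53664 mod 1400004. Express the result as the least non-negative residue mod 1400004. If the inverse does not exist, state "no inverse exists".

Compute gcd(53664, 1400004):
1400004 = 26·53664 + 4740
53664 = 11·4740 + 1524
4740 = 3·1524 + 168
1524 = 9·168 + 12
168 = 14·12 + 0
gcd(53664, 1400004) = 12 ≠ 1, so 53664 has no multiplicative inverse modulo 1400004.

no inverse exists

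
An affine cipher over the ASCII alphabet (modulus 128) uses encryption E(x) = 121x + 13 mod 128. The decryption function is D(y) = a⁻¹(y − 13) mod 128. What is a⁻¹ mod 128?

73

gcd(128, 121) by repeated division:
128 = 1×121 + 7
121 = 17×7 + 2
7 = 3×2 + 1
2 = 2×1 + 0
The gcd is 1. Working backward:
1 = 7 − 3·2
1 = −3·121 + 52·7
1 = 52·128 − 55·121
Hence 121⁻¹ ≡ -55 ≡ 73 (mod 128).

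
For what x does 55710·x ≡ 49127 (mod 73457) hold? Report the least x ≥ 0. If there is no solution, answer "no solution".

First find gcd(55710, 73457):
73457 = 1×55710 + 17747
55710 = 3×17747 + 2469
17747 = 7×2469 + 464
2469 = 5×464 + 149
464 = 3×149 + 17
149 = 8×17 + 13
17 = 1×13 + 4
13 = 3×4 + 1
4 = 4×1 + 0
gcd = 1, so a unique solution mod 73457 exists.
Back-substitute for the Bézout coefficients:
1 = 13 − 3·4
1 = −3·17 + 4·13
1 = 4·149 − 35·17
1 = −35·464 + 109·149
1 = 109·2469 − 580·464
1 = −580·17747 + 4169·2469
1 = 4169·55710 − 13087·17747
1 = −13087·73457 + 17256·55710
So 55710·(17256) ≡ 1 (mod 73457), giving 55710⁻¹ ≡ 17256.
x ≡ 55710⁻¹·49127 ≡ 17256·49127 ≡ 41732 (mod 73457).

41732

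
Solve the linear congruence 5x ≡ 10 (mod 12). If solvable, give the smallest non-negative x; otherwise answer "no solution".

First find gcd(5, 12):
12 = 2×5 + 2
5 = 2×2 + 1
2 = 2×1 + 0
gcd = 1, so a unique solution mod 12 exists.
Back-substitute for the Bézout coefficients:
1 = 5 − 2·2
1 = −2·12 + 5·5
So 5·(5) ≡ 1 (mod 12), giving 5⁻¹ ≡ 5.
x ≡ 5⁻¹·10 ≡ 5·10 ≡ 2 (mod 12).

2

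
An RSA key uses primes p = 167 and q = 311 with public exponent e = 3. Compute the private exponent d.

34307

φ(n) = (p−1)(q−1) = 166·310 = 51460.
Need d with 3·d ≡ 1 (mod 51460). Apply the extended Euclidean algorithm:
51460 = 17153×3 + 1
3 = 3×1 + 0
Back-substitute:
1 = 51460 − 17153·3
So 3·(-17153) ≡ 1 (mod 51460), hence d ≡ -17153 ≡ 34307 (mod 51460).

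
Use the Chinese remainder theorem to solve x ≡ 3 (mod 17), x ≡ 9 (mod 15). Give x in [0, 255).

Write x = 3 + 17·k. Then 17·k ≡ 9 − 3 ≡ 6 (mod 15).
Need 17⁻¹ mod 15. Extended Euclid on (15, 2):
15 = 7·2 + 1
2 = 2·1 + 0
Back-substitute:
1 = 15 − 7·2
17⁻¹ ≡ 8 (mod 15), so k ≡ 8·6 ≡ 3 (mod 15).
x = 3 + 17·3 = 54.

54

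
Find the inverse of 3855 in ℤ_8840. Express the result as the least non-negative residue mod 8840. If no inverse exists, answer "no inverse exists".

Compute gcd(3855, 8840):
8840 = 2·3855 + 1130
3855 = 3·1130 + 465
1130 = 2·465 + 200
465 = 2·200 + 65
200 = 3·65 + 5
65 = 13·5 + 0
Since gcd = 5 > 1, 3855 is not a unit mod 8840.

no inverse exists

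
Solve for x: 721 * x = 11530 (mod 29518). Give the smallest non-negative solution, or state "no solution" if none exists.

5502

First find gcd(721, 29518):
29518 = 40*721 + 678
721 = 1*678 + 43
678 = 15*43 + 33
43 = 1*33 + 10
33 = 3*10 + 3
10 = 3*3 + 1
3 = 3*1 + 0
gcd = 1, so a unique solution mod 29518 exists.
Back-substitute for the Bézout coefficients:
1 = 10 − 3·3
1 = −3·33 + 10·10
1 = 10·43 − 13·33
1 = −13·678 + 205·43
1 = 205·721 − 218·678
1 = −218·29518 + 8925·721
So 721·(8925) ≡ 1 (mod 29518), giving 721⁻¹ ≡ 8925.
x ≡ 721⁻¹·11530 ≡ 8925·11530 ≡ 5502 (mod 29518).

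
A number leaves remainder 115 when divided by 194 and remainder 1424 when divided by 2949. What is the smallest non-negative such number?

Write x = 115 + 194·k. Then 194·k ≡ 1424 − 115 ≡ 1309 (mod 2949).
Need 194⁻¹ mod 2949. Extended Euclid on (2949, 194):
2949 = 15×194 + 39
194 = 4×39 + 38
39 = 1×38 + 1
38 = 38×1 + 0
Back-substitute:
1 = 39 − 38
1 = −194 + 5·39
1 = 5·2949 − 76·194
194⁻¹ ≡ 2873 (mod 2949), so k ≡ 2873·1309 ≡ 782 (mod 2949).
x = 115 + 194·782 = 151823.

151823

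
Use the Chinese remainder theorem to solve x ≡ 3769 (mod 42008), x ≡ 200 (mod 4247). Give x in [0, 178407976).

Write x = 3769 + 42008·k. Then 42008·k ≡ 200 − 3769 ≡ 678 (mod 4247).
Need 42008⁻¹ mod 4247. Extended Euclid on (4247, 3785):
4247 = 1×3785 + 462
3785 = 8×462 + 89
462 = 5×89 + 17
89 = 5×17 + 4
17 = 4×4 + 1
4 = 4×1 + 0
Back-substitute:
1 = 17 − 4·4
1 = −4·89 + 21·17
1 = 21·462 − 109·89
1 = −109·3785 + 893·462
1 = 893·4247 − 1002·3785
42008⁻¹ ≡ 3245 (mod 4247), so k ≡ 3245·678 ≡ 164 (mod 4247).
x = 3769 + 42008·164 = 6893081.

6893081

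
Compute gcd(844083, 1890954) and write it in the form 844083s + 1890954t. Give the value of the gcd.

Euclidean algorithm:
1890954 = 2*844083 + 202788
844083 = 4*202788 + 32931
202788 = 6*32931 + 5202
32931 = 6*5202 + 1719
5202 = 3*1719 + 45
1719 = 38*45 + 9
45 = 5*9 + 0
gcd(844083, 1890954) = 9.
Express as a combination:
9 = 1719 − 38·45
9 = −38·5202 + 115·1719
9 = 115·32931 − 728·5202
9 = −728·202788 + 4483·32931
9 = 4483·844083 − 18660·202788
9 = −18660·1890954 + 41803·844083
So 9 = (-18660)·1890954 + (41803)·844083.

9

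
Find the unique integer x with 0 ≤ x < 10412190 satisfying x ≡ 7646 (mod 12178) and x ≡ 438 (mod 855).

Write x = 7646 + 12178·k. Then 12178·k ≡ 438 − 7646 ≡ 487 (mod 855).
Need 12178⁻¹ mod 855. Extended Euclid on (855, 208):
855 = 4*208 + 23
208 = 9*23 + 1
23 = 23*1 + 0
Back-substitute:
1 = 208 − 9·23
1 = −9·855 + 37·208
12178⁻¹ ≡ 37 (mod 855), so k ≡ 37·487 ≡ 64 (mod 855).
x = 7646 + 12178·64 = 787038.

787038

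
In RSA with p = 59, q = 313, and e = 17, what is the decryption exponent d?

φ(n) = (p−1)(q−1) = 58·312 = 18096.
Need d with 17·d ≡ 1 (mod 18096). Apply the extended Euclidean algorithm:
18096 = 1064*17 + 8
17 = 2*8 + 1
8 = 8*1 + 0
Back-substitute:
1 = 17 − 2·8
1 = −2·18096 + 2129·17
So 17·2129 ≡ 1 (mod 18096), hence d = 2129.

2129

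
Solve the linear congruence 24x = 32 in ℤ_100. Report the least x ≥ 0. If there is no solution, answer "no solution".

18

First find gcd(24, 100):
100 = 4×24 + 4
24 = 6×4 + 0
gcd = 4 and 4 | 32, so solutions exist. Divide through by 4: 6x ≡ 8 (mod 25).
Now find 6⁻¹ mod 25:
25 = 4·6 + 1
6 = 6·1 + 0
Back-substitute:
1 = 25 − 4·6
So 6·(-4) ≡ 1 (mod 25), i.e. 6⁻¹ ≡ 21.
Then x ≡ 21·8 ≡ 18 (mod 25); the smallest non-negative solution is x = 18.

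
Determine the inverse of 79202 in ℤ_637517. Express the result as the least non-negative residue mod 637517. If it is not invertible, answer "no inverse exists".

Run Euclid on (637517, 79202):
637517 = 8*79202 + 3901
79202 = 20*3901 + 1182
3901 = 3*1182 + 355
1182 = 3*355 + 117
355 = 3*117 + 4
117 = 29*4 + 1
4 = 4*1 + 0
The gcd is 1. Working backward:
1 = 117 − 29·4
1 = −29·355 + 88·117
1 = 88·1182 − 293·355
1 = −293·3901 + 967·1182
1 = 967·79202 − 19633·3901
1 = −19633·637517 + 158031·79202
So 79202·158031 ≡ 1 (mod 637517).

158031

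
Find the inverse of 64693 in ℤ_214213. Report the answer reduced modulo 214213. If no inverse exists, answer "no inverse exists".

gcd(214213, 64693) by repeated division:
214213 = 3·64693 + 20134
64693 = 3·20134 + 4291
20134 = 4·4291 + 2970
4291 = 1·2970 + 1321
2970 = 2·1321 + 328
1321 = 4·328 + 9
328 = 36·9 + 4
9 = 2·4 + 1
4 = 4·1 + 0
Since gcd(64693, 214213) = 1, back-substitute to write 1 as a combination:
1 = 9 − 2·4
1 = −2·328 + 73·9
1 = 73·1321 − 294·328
1 = −294·2970 + 661·1321
1 = 661·4291 − 955·2970
1 = −955·20134 + 4481·4291
1 = 4481·64693 − 14398·20134
1 = −14398·214213 + 47675·64693
So 64693·47675 ≡ 1 (mod 214213).

47675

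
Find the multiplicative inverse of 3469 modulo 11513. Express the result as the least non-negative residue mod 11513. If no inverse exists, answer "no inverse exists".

Run Euclid on (11513, 3469):
11513 = 3·3469 + 1106
3469 = 3·1106 + 151
1106 = 7·151 + 49
151 = 3·49 + 4
49 = 12·4 + 1
4 = 4·1 + 0
gcd = 1, so the inverse exists. Back-substitute:
1 = 49 − 12·4
1 = −12·151 + 37·49
1 = 37·1106 − 271·151
1 = −271·3469 + 850·1106
1 = 850·11513 − 2821·3469
So 3469·(-2821) ≡ 1 (mod 11513), and -2821 ≡ 8692 (mod 11513).

8692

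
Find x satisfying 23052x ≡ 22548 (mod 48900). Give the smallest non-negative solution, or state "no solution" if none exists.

3849

First find gcd(23052, 48900):
48900 = 2·23052 + 2796
23052 = 8·2796 + 684
2796 = 4·684 + 60
684 = 11·60 + 24
60 = 2·24 + 12
24 = 2·12 + 0
gcd = 12 and 12 | 22548, so solutions exist. Divide through by 12: 1921x ≡ 1879 (mod 4075).
Now find 1921⁻¹ mod 4075:
4075 = 2*1921 + 233
1921 = 8*233 + 57
233 = 4*57 + 5
57 = 11*5 + 2
5 = 2*2 + 1
2 = 2*1 + 0
Back-substitute:
1 = 5 − 2·2
1 = −2·57 + 23·5
1 = 23·233 − 94·57
1 = −94·1921 + 775·233
1 = 775·4075 − 1644·1921
So 1921·(-1644) ≡ 1 (mod 4075), i.e. 1921⁻¹ ≡ 2431.
Then x ≡ 2431·1879 ≡ 3849 (mod 4075); the smallest non-negative solution is x = 3849.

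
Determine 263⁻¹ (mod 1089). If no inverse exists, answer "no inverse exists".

824

Extended Euclidean algorithm:
1089 = 4·263 + 37
263 = 7·37 + 4
37 = 9·4 + 1
4 = 4·1 + 0
Since gcd(263, 1089) = 1, back-substitute to write 1 as a combination:
1 = 37 − 9·4
1 = −9·263 + 64·37
1 = 64·1089 − 265·263
Hence 263⁻¹ ≡ -265 ≡ 824 (mod 1089).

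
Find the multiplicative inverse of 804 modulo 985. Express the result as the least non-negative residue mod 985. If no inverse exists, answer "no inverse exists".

234

gcd(985, 804) by repeated division:
985 = 1*804 + 181
804 = 4*181 + 80
181 = 2*80 + 21
80 = 3*21 + 17
21 = 1*17 + 4
17 = 4*4 + 1
4 = 4*1 + 0
Since gcd(804, 985) = 1, back-substitute to write 1 as a combination:
1 = 17 − 4·4
1 = −4·21 + 5·17
1 = 5·80 − 19·21
1 = −19·181 + 43·80
1 = 43·804 − 191·181
1 = −191·985 + 234·804
So 804·234 ≡ 1 (mod 985).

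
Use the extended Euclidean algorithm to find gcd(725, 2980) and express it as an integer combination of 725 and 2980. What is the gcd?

Apply Euclid's algorithm to 2980 and 725:
2980 = 4×725 + 80
725 = 9×80 + 5
80 = 16×5 + 0
gcd(725, 2980) = 5.
Back-substituting:
5 = 725 − 9·80
5 = −9·2980 + 37·725
So 5 = (-9)·2980 + (37)·725.

5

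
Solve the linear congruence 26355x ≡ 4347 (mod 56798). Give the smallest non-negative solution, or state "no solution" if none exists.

First find gcd(26355, 56798):
56798 = 2×26355 + 4088
26355 = 6×4088 + 1827
4088 = 2×1827 + 434
1827 = 4×434 + 91
434 = 4×91 + 70
91 = 1×70 + 21
70 = 3×21 + 7
21 = 3×7 + 0
gcd = 7 and 7 | 4347, so solutions exist. Divide through by 7: 3765x ≡ 621 (mod 8114).
Now find 3765⁻¹ mod 8114:
8114 = 2*3765 + 584
3765 = 6*584 + 261
584 = 2*261 + 62
261 = 4*62 + 13
62 = 4*13 + 10
13 = 1*10 + 3
10 = 3*3 + 1
3 = 3*1 + 0
Back-substitute:
1 = 10 − 3·3
1 = −3·13 + 4·10
1 = 4·62 − 19·13
1 = −19·261 + 80·62
1 = 80·584 − 179·261
1 = −179·3765 + 1154·584
1 = 1154·8114 − 2487·3765
So 3765·(-2487) ≡ 1 (mod 8114), i.e. 3765⁻¹ ≡ 5627.
Then x ≡ 5627·621 ≡ 5347 (mod 8114); the smallest non-negative solution is x = 5347.

5347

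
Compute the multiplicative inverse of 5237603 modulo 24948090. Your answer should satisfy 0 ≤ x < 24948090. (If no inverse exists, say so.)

21920597

Run Euclid on (24948090, 5237603):
24948090 = 4·5237603 + 3997678
5237603 = 1·3997678 + 1239925
3997678 = 3·1239925 + 277903
1239925 = 4·277903 + 128313
277903 = 2·128313 + 21277
128313 = 6·21277 + 651
21277 = 32·651 + 445
651 = 1·445 + 206
445 = 2·206 + 33
206 = 6·33 + 8
33 = 4·8 + 1
8 = 8·1 + 0
The gcd is 1. Working backward:
1 = 33 − 4·8
1 = −4·206 + 25·33
1 = 25·445 − 54·206
1 = −54·651 + 79·445
1 = 79·21277 − 2582·651
1 = −2582·128313 + 15571·21277
1 = 15571·277903 − 33724·128313
1 = −33724·1239925 + 150467·277903
1 = 150467·3997678 − 485125·1239925
1 = −485125·5237603 + 635592·3997678
1 = 635592·24948090 − 3027493·5237603
Thus 5237603·(-3027493) ≡ 1 (mod 24948090); reducing, -3027493 mod 24948090 = 21920597.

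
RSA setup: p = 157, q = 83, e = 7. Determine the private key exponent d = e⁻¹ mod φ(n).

φ(n) = (p−1)(q−1) = 156·82 = 12792.
Need d with 7·d ≡ 1 (mod 12792). Apply the extended Euclidean algorithm:
12792 = 1827·7 + 3
7 = 2·3 + 1
3 = 3·1 + 0
Back-substitute:
1 = 7 − 2·3
1 = −2·12792 + 3655·7
So 7·3655 ≡ 1 (mod 12792), hence d = 3655.

3655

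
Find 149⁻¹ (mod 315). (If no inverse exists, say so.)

74

gcd(315, 149) by repeated division:
315 = 2×149 + 17
149 = 8×17 + 13
17 = 1×13 + 4
13 = 3×4 + 1
4 = 4×1 + 0
gcd = 1, so the inverse exists. Back-substitute:
1 = 13 − 3·4
1 = −3·17 + 4·13
1 = 4·149 − 35·17
1 = −35·315 + 74·149
So 149·74 ≡ 1 (mod 315).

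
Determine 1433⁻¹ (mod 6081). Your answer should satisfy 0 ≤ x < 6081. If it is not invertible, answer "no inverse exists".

4931

Extended Euclidean algorithm:
6081 = 4·1433 + 349
1433 = 4·349 + 37
349 = 9·37 + 16
37 = 2·16 + 5
16 = 3·5 + 1
5 = 5·1 + 0
The gcd is 1. Working backward:
1 = 16 − 3·5
1 = −3·37 + 7·16
1 = 7·349 − 66·37
1 = −66·1433 + 271·349
1 = 271·6081 − 1150·1433
Thus 1433·(-1150) ≡ 1 (mod 6081); reducing, -1150 mod 6081 = 4931.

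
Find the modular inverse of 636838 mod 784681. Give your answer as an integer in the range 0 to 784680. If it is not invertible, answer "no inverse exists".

Extended Euclidean algorithm:
784681 = 1·636838 + 147843
636838 = 4·147843 + 45466
147843 = 3·45466 + 11445
45466 = 3·11445 + 11131
11445 = 1·11131 + 314
11131 = 35·314 + 141
314 = 2·141 + 32
141 = 4·32 + 13
32 = 2·13 + 6
13 = 2·6 + 1
6 = 6·1 + 0
Since gcd(636838, 784681) = 1, back-substitute to write 1 as a combination:
1 = 13 − 2·6
1 = −2·32 + 5·13
1 = 5·141 − 22·32
1 = −22·314 + 49·141
1 = 49·11131 − 1737·314
1 = −1737·11445 + 1786·11131
1 = 1786·45466 − 7095·11445
1 = −7095·147843 + 23071·45466
1 = 23071·636838 − 99379·147843
1 = −99379·784681 + 122450·636838
So 636838·122450 ≡ 1 (mod 784681).

122450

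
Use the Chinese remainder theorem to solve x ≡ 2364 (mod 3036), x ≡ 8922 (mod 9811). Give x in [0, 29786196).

Write x = 2364 + 3036·k. Then 3036·k ≡ 8922 − 2364 ≡ 6558 (mod 9811).
Need 3036⁻¹ mod 9811. Extended Euclid on (9811, 3036):
9811 = 3×3036 + 703
3036 = 4×703 + 224
703 = 3×224 + 31
224 = 7×31 + 7
31 = 4×7 + 3
7 = 2×3 + 1
3 = 3×1 + 0
Back-substitute:
1 = 7 − 2·3
1 = −2·31 + 9·7
1 = 9·224 − 65·31
1 = −65·703 + 204·224
1 = 204·3036 − 881·703
1 = −881·9811 + 2847·3036
3036⁻¹ ≡ 2847 (mod 9811), so k ≡ 2847·6558 ≡ 293 (mod 9811).
x = 2364 + 3036·293 = 891912.

891912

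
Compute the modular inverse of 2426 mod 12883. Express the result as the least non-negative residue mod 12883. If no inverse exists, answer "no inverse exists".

4243

Apply the Euclidean algorithm to 12883 and 2426:
12883 = 5*2426 + 753
2426 = 3*753 + 167
753 = 4*167 + 85
167 = 1*85 + 82
85 = 1*82 + 3
82 = 27*3 + 1
3 = 3*1 + 0
Since gcd(2426, 12883) = 1, back-substitute to write 1 as a combination:
1 = 82 − 27·3
1 = −27·85 + 28·82
1 = 28·167 − 55·85
1 = −55·753 + 248·167
1 = 248·2426 − 799·753
1 = −799·12883 + 4243·2426
So 2426·4243 ≡ 1 (mod 12883).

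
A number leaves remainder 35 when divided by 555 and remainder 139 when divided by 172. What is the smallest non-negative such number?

33335

Write x = 35 + 555·k. Then 555·k ≡ 139 − 35 ≡ 104 (mod 172).
Need 555⁻¹ mod 172. Extended Euclid on (172, 39):
172 = 4*39 + 16
39 = 2*16 + 7
16 = 2*7 + 2
7 = 3*2 + 1
2 = 2*1 + 0
Back-substitute:
1 = 7 − 3·2
1 = −3·16 + 7·7
1 = 7·39 − 17·16
1 = −17·172 + 75·39
555⁻¹ ≡ 75 (mod 172), so k ≡ 75·104 ≡ 60 (mod 172).
x = 35 + 555·60 = 33335.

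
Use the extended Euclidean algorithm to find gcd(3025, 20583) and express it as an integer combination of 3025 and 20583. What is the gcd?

1

Repeated division:
20583 = 6·3025 + 2433
3025 = 1·2433 + 592
2433 = 4·592 + 65
592 = 9·65 + 7
65 = 9·7 + 2
7 = 3·2 + 1
2 = 2·1 + 0
gcd(3025, 20583) = 1.
Express as a combination:
1 = 7 − 3·2
1 = −3·65 + 28·7
1 = 28·592 − 255·65
1 = −255·2433 + 1048·592
1 = 1048·3025 − 1303·2433
1 = −1303·20583 + 8866·3025
So 1 = (-1303)·20583 + (8866)·3025.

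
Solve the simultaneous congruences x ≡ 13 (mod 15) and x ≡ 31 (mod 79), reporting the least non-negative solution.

268

Write x = 13 + 15·k. Then 15·k ≡ 31 − 13 ≡ 18 (mod 79).
Need 15⁻¹ mod 79. Extended Euclid on (79, 15):
79 = 5*15 + 4
15 = 3*4 + 3
4 = 1*3 + 1
3 = 3*1 + 0
Back-substitute:
1 = 4 − 3
1 = −15 + 4·4
1 = 4·79 − 21·15
15⁻¹ ≡ 58 (mod 79), so k ≡ 58·18 ≡ 17 (mod 79).
x = 13 + 15·17 = 268.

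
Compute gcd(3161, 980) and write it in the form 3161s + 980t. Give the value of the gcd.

1

Euclidean algorithm:
3161 = 3*980 + 221
980 = 4*221 + 96
221 = 2*96 + 29
96 = 3*29 + 9
29 = 3*9 + 2
9 = 4*2 + 1
2 = 2*1 + 0
gcd(3161, 980) = 1.
Working backward:
1 = 9 − 4·2
1 = −4·29 + 13·9
1 = 13·96 − 43·29
1 = −43·221 + 99·96
1 = 99·980 − 439·221
1 = −439·3161 + 1416·980
So 1 = (-439)·3161 + (1416)·980.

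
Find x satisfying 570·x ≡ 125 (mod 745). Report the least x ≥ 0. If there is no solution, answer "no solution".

127

First find gcd(570, 745):
745 = 1×570 + 175
570 = 3×175 + 45
175 = 3×45 + 40
45 = 1×40 + 5
40 = 8×5 + 0
gcd = 5 and 5 | 125, so solutions exist. Divide through by 5: 114x ≡ 25 (mod 149).
Now find 114⁻¹ mod 149:
149 = 1*114 + 35
114 = 3*35 + 9
35 = 3*9 + 8
9 = 1*8 + 1
8 = 8*1 + 0
Back-substitute:
1 = 9 − 8
1 = −35 + 4·9
1 = 4·114 − 13·35
1 = −13·149 + 17·114
So 114⁻¹ ≡ 17 (mod 149).
Then x ≡ 17·25 ≡ 127 (mod 149); the smallest non-negative solution is x = 127.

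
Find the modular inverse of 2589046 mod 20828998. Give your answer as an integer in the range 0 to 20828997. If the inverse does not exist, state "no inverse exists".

Euclidean algorithm on 20828998, 2589046:
20828998 = 8*2589046 + 116630
2589046 = 22*116630 + 23186
116630 = 5*23186 + 700
23186 = 33*700 + 86
700 = 8*86 + 12
86 = 7*12 + 2
12 = 6*2 + 0
Since gcd = 2 > 1, 2589046 is not a unit mod 20828998.

no inverse exists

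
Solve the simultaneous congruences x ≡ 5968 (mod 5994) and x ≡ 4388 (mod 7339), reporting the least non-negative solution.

Write x = 5968 + 5994·k. Then 5994·k ≡ 4388 − 5968 ≡ 5759 (mod 7339).
Need 5994⁻¹ mod 7339. Extended Euclid on (7339, 5994):
7339 = 1·5994 + 1345
5994 = 4·1345 + 614
1345 = 2·614 + 117
614 = 5·117 + 29
117 = 4·29 + 1
29 = 29·1 + 0
Back-substitute:
1 = 117 − 4·29
1 = −4·614 + 21·117
1 = 21·1345 − 46·614
1 = −46·5994 + 205·1345
1 = 205·7339 − 251·5994
5994⁻¹ ≡ 7088 (mod 7339), so k ≡ 7088·5759 ≡ 274 (mod 7339).
x = 5968 + 5994·274 = 1648324.

1648324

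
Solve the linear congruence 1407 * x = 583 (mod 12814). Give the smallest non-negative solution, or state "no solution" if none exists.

First find gcd(1407, 12814):
12814 = 9×1407 + 151
1407 = 9×151 + 48
151 = 3×48 + 7
48 = 6×7 + 6
7 = 1×6 + 1
6 = 6×1 + 0
gcd = 1, so a unique solution mod 12814 exists.
Back-substitute for the Bézout coefficients:
1 = 7 − 6
1 = −48 + 7·7
1 = 7·151 − 22·48
1 = −22·1407 + 205·151
1 = 205·12814 − 1867·1407
So 1407·(-1867) ≡ 1 (mod 12814), giving 1407⁻¹ ≡ 10947.
x ≡ 1407⁻¹·583 ≡ 10947·583 ≡ 729 (mod 12814).

729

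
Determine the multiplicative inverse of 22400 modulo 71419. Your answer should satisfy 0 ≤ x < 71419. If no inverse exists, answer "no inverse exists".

Apply the Euclidean algorithm to 71419 and 22400:
71419 = 3×22400 + 4219
22400 = 5×4219 + 1305
4219 = 3×1305 + 304
1305 = 4×304 + 89
304 = 3×89 + 37
89 = 2×37 + 15
37 = 2×15 + 7
15 = 2×7 + 1
7 = 7×1 + 0
gcd = 1, so the inverse exists. Back-substitute:
1 = 15 − 2·7
1 = −2·37 + 5·15
1 = 5·89 − 12·37
1 = −12·304 + 41·89
1 = 41·1305 − 176·304
1 = −176·4219 + 569·1305
1 = 569·22400 − 3021·4219
1 = −3021·71419 + 9632·22400
So 22400·9632 ≡ 1 (mod 71419).

9632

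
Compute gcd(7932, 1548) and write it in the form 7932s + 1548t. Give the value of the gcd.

Apply Euclid's algorithm to 7932 and 1548:
7932 = 5×1548 + 192
1548 = 8×192 + 12
192 = 16×12 + 0
gcd(7932, 1548) = 12.
Back-substituting:
12 = 1548 − 8·192
12 = −8·7932 + 41·1548
So 12 = (-8)·7932 + (41)·1548.

12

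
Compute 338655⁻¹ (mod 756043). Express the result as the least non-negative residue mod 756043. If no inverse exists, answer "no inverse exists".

Extended Euclidean algorithm:
756043 = 2*338655 + 78733
338655 = 4*78733 + 23723
78733 = 3*23723 + 7564
23723 = 3*7564 + 1031
7564 = 7*1031 + 347
1031 = 2*347 + 337
347 = 1*337 + 10
337 = 33*10 + 7
10 = 1*7 + 3
7 = 2*3 + 1
3 = 3*1 + 0
The gcd is 1. Working backward:
1 = 7 − 2·3
1 = −2·10 + 3·7
1 = 3·337 − 101·10
1 = −101·347 + 104·337
1 = 104·1031 − 309·347
1 = −309·7564 + 2267·1031
1 = 2267·23723 − 7110·7564
1 = −7110·78733 + 23597·23723
1 = 23597·338655 − 101498·78733
1 = −101498·756043 + 226593·338655
So 338655·226593 ≡ 1 (mod 756043).

226593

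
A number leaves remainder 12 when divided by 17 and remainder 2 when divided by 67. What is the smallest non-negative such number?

471

Write x = 12 + 17·k. Then 17·k ≡ 2 − 12 ≡ 57 (mod 67).
Need 17⁻¹ mod 67. Extended Euclid on (67, 17):
67 = 3*17 + 16
17 = 1*16 + 1
16 = 16*1 + 0
Back-substitute:
1 = 17 − 16
1 = −67 + 4·17
17⁻¹ ≡ 4 (mod 67), so k ≡ 4·57 ≡ 27 (mod 67).
x = 12 + 17·27 = 471.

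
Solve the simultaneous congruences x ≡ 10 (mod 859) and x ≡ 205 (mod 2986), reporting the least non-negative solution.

Write x = 10 + 859·k. Then 859·k ≡ 205 − 10 ≡ 195 (mod 2986).
Need 859⁻¹ mod 2986. Extended Euclid on (2986, 859):
2986 = 3·859 + 409
859 = 2·409 + 41
409 = 9·41 + 40
41 = 1·40 + 1
40 = 40·1 + 0
Back-substitute:
1 = 41 − 40
1 = −409 + 10·41
1 = 10·859 − 21·409
1 = −21·2986 + 73·859
859⁻¹ ≡ 73 (mod 2986), so k ≡ 73·195 ≡ 2291 (mod 2986).
x = 10 + 859·2291 = 1967979.

1967979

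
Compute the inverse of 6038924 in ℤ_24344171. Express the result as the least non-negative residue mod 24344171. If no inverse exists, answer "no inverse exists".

7769081

Apply the Euclidean algorithm to 24344171 and 6038924:
24344171 = 4×6038924 + 188475
6038924 = 32×188475 + 7724
188475 = 24×7724 + 3099
7724 = 2×3099 + 1526
3099 = 2×1526 + 47
1526 = 32×47 + 22
47 = 2×22 + 3
22 = 7×3 + 1
3 = 3×1 + 0
gcd = 1, so the inverse exists. Back-substitute:
1 = 22 − 7·3
1 = −7·47 + 15·22
1 = 15·1526 − 487·47
1 = −487·3099 + 989·1526
1 = 989·7724 − 2465·3099
1 = −2465·188475 + 60149·7724
1 = 60149·6038924 − 1927233·188475
1 = −1927233·24344171 + 7769081·6038924
So 6038924·7769081 ≡ 1 (mod 24344171).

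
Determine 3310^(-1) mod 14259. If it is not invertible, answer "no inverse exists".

Apply the Euclidean algorithm to 14259 and 3310:
14259 = 4*3310 + 1019
3310 = 3*1019 + 253
1019 = 4*253 + 7
253 = 36*7 + 1
7 = 7*1 + 0
Since gcd(3310, 14259) = 1, back-substitute to write 1 as a combination:
1 = 253 − 36·7
1 = −36·1019 + 145·253
1 = 145·3310 − 471·1019
1 = −471·14259 + 2029·3310
So 3310·2029 ≡ 1 (mod 14259).

2029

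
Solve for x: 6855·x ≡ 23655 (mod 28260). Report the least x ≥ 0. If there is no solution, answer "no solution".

First find gcd(6855, 28260):
28260 = 4·6855 + 840
6855 = 8·840 + 135
840 = 6·135 + 30
135 = 4·30 + 15
30 = 2·15 + 0
gcd = 15 and 15 | 23655, so solutions exist. Divide through by 15: 457x ≡ 1577 (mod 1884).
Now find 457⁻¹ mod 1884:
1884 = 4×457 + 56
457 = 8×56 + 9
56 = 6×9 + 2
9 = 4×2 + 1
2 = 2×1 + 0
Back-substitute:
1 = 9 − 4·2
1 = −4·56 + 25·9
1 = 25·457 − 204·56
1 = −204·1884 + 841·457
So 457⁻¹ ≡ 841 (mod 1884).
Then x ≡ 841·1577 ≡ 1805 (mod 1884); the smallest non-negative solution is x = 1805.

1805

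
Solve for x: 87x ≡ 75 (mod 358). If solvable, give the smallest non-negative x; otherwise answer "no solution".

149

First find gcd(87, 358):
358 = 4·87 + 10
87 = 8·10 + 7
10 = 1·7 + 3
7 = 2·3 + 1
3 = 3·1 + 0
gcd = 1, so a unique solution mod 358 exists.
Back-substitute for the Bézout coefficients:
1 = 7 − 2·3
1 = −2·10 + 3·7
1 = 3·87 − 26·10
1 = −26·358 + 107·87
So 87·(107) ≡ 1 (mod 358), giving 87⁻¹ ≡ 107.
x ≡ 87⁻¹·75 ≡ 107·75 ≡ 149 (mod 358).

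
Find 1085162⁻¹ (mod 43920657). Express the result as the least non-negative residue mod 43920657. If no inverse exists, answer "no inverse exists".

5473073

Apply the Euclidean algorithm to 43920657 and 1085162:
43920657 = 40·1085162 + 514177
1085162 = 2·514177 + 56808
514177 = 9·56808 + 2905
56808 = 19·2905 + 1613
2905 = 1·1613 + 1292
1613 = 1·1292 + 321
1292 = 4·321 + 8
321 = 40·8 + 1
8 = 8·1 + 0
Since gcd(1085162, 43920657) = 1, back-substitute to write 1 as a combination:
1 = 321 − 40·8
1 = −40·1292 + 161·321
1 = 161·1613 − 201·1292
1 = −201·2905 + 362·1613
1 = 362·56808 − 7079·2905
1 = −7079·514177 + 64073·56808
1 = 64073·1085162 − 135225·514177
1 = −135225·43920657 + 5473073·1085162
So 1085162·5473073 ≡ 1 (mod 43920657).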